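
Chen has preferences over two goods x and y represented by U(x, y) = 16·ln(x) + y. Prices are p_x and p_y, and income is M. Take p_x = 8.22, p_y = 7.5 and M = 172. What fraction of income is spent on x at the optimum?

share on x = 0.6977

Set MRS = p_x/p_y: (16/x)/1 = p_x/p_y.
So x*(p_x,p_y) = 16·p_y/p_x, independent of income; and y* = (M − 16·p_y)/p_y.
At the given prices: x* = 16·7.5/8.22 = 14.5985, and y* = 6.9333.
Expenditure on x: 8.22·14.5985 = 120; share = 0.6977.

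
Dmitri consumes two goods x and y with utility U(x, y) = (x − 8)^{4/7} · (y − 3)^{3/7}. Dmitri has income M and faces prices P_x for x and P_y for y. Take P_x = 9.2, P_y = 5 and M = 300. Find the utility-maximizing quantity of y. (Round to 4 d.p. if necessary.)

y* = 21.12

Let x' = x−8, y' = y−3. MRS = (4/3)·y'/x' = P_x/P_y.
Substituting into the budget: x* = 8 + 4/7·(M − 8·P_x − 3·P_y)/P_x, and y* = 3 + 3/7·(…)/P_y.
Discretionary income = 300 − 8·9.2 − 3·5 = 211.4; y* = 3 + 3/7·211.4/5 = 21.12.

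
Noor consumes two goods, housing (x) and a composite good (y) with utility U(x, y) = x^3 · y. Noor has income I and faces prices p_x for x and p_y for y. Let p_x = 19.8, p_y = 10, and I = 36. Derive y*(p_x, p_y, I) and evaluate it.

Tangency: MRS = 3·y/x = p_x/p_y.
So 3·p_y·y = p_x·x; combined with the budget, a share 0.75 of income goes to x.
Demand: x*(p_x,p_y,I) = 0.75·I/p_x and y* = 0.25·I/p_y.
At p_x=19.8, p_y=10, I=36: y* = 0.25·36/10 = 0.9.

y* = 0.9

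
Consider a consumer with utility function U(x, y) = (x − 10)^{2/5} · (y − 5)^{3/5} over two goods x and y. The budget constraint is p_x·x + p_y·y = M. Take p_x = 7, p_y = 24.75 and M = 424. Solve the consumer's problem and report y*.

MRS = (2/3)·(y−5)/(x−10). Tangency with p_x/p_y gives y−5 = (3/2)·(p_x/p_y)·(x−10).
After buying the subsistence bundle (10, 5), a share 0.4 of the remaining income goes to x: x* = 10 + 0.4·(M − 10p_x − 5p_y)/p_x.
Discretionary income = 424 − 10·7 − 5·24.75 = 230.25; y* = 5 + 0.6·230.25/24.75 = 10.5818.

y* = 10.5818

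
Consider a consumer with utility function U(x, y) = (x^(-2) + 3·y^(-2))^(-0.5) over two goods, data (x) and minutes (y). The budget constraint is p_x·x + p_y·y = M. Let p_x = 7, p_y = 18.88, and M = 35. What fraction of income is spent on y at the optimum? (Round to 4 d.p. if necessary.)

share on y = 0.7365

MRS = MU_x/MU_y = (1/3)·(y/x)^(3). Set equal to p_x/p_y.
Solve for the ratio: y/x = [3·p_x/p_y]^(1/3).
With the ratio pinned down, the budget gives x* = M/(p_x + p_y·(y/x)) and y* = (y/x)·x*.
Numerically y/x = 1.03611, so x* = 35/(7 + 18.88·1.03611) = 1.3177 and y* = 1.03611·1.3177 = 1.3653.
Expenditure on y: 18.88·1.3653 = 25.7762; share = 0.7365.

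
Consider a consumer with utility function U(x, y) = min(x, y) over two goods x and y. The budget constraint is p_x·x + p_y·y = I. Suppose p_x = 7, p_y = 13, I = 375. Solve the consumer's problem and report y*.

With perfect complements, no substitution: consume in ratio x:y = 1:1.
Budget: p_x·x + p_y·x = I, so (p_x + p_y)·x = I.
Demand: x*(p_x,p_y,I) = I/(p_x + p_y), y* = I/(p_x + p_y).
Here 7 + 13 = 20, giving y* = 18.75.

y* = 18.75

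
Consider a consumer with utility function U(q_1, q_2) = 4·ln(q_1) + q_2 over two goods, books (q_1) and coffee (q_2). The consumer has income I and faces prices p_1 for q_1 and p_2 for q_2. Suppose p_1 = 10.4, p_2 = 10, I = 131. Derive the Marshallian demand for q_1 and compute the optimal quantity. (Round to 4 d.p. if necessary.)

At the given prices: q_1* = 4·10/10.4 = 3.8462.

q_1* = 3.8462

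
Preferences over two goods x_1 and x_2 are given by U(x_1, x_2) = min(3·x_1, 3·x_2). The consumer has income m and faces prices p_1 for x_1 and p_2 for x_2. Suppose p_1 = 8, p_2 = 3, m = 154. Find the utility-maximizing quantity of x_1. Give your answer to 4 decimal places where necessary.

With perfect complements, no substitution: consume in ratio x_1:x_2 = 3:3.
Budget: p_1·x_1 + p_2·x_1 = m, so (3·p_1 + 3·p_2)·x_1 = 3·m.
Demand: x_1*(p_1,p_2,m) = 3·m/(3·p_1 + 3·p_2), x_2* = 3·m/(3·p_1 + 3·p_2).
Here 3·8 + 3·3 = 33, giving x_1* = 14.

x_1* = 14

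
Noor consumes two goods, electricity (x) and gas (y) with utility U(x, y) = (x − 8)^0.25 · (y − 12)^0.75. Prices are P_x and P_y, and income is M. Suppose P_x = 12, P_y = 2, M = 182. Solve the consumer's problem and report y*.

Discretionary income = 182 − 8·12 − 12·2 = 62; y* = 12 + 0.75·62/2 = 35.25.

y* = 35.25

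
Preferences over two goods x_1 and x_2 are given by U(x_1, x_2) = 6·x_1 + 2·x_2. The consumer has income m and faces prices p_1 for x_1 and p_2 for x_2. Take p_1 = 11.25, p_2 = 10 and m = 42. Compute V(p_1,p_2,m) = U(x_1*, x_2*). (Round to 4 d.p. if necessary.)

Linear utility — the consumer picks whichever good has higher MU/price: 6/11.25 = 0.5333 vs 2/10 = 0.2.
x_1 gives more utility per dollar, so spend all income on x_1: x_1* = m/p_1, x_2* = 0.
Numerically: x_1* = 3.7333, x_2* = 0.
Utility at the optimum: U(3.7333, 0) = 22.4.

V = 22.4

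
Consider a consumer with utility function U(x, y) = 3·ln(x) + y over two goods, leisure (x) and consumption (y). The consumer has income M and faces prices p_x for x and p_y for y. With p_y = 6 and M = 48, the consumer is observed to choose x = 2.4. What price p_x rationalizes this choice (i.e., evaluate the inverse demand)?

p_x = 7.5

MU_x = 3/x, MU_y = 1. Tangency: 3/x = p_x/p_y.
So x*(p_x,p_y) = 3·p_y/p_x, independent of income; and y* = (M − 3·p_y)/p_y.
Set x* = 2.4 in the demand function and solve for p_x: p_x = 7.5.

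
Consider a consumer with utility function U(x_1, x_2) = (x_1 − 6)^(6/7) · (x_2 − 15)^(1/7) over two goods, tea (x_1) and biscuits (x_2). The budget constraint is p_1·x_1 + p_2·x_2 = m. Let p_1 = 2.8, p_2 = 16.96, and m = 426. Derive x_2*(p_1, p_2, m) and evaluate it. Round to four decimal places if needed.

x_2* = 16.3039

Let x_1' = x_1−6, x_2' = x_2−15. MRS = 6·x_2'/x_1' = p_1/p_2.
Substituting into the budget: x_1* = 6 + 6/7·(m − 6·p_1 − 15·p_2)/p_1, and x_2* = 15 + 1/7·(…)/p_2.
Discretionary income = 426 − 6·2.8 − 15·16.96 = 154.8; x_2* = 15 + 1/7·154.8/16.96 = 16.3039.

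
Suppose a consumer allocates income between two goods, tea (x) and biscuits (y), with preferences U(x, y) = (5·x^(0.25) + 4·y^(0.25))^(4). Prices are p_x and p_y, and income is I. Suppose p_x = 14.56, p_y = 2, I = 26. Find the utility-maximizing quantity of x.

x* = 0.732

MRS = MU_x/MU_y = (5/4)·(y/x)^(0.75). Set equal to p_x/p_y.
Hence y/x = ((4/5)·p_x/p_y)^(1/(0.75)), i.e. raised to the 4/3 power.
Substitute y = (y/x)·x into the budget: x* = I/(p_x + p_y·(y/x)).
Numerically y/x = 10.478404, so x* = 26/(14.56 + 2·10.478404) = 0.732.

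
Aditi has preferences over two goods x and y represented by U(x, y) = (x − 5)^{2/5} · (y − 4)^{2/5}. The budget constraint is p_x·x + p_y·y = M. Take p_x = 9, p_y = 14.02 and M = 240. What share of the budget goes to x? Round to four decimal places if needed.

Let x' = x−5, y' = y−4. MRS = y'/x' = p_x/p_y.
After buying the subsistence bundle (5, 4), a share 0.5 of the remaining income goes to x: x* = 5 + 0.5·(M − 5p_x − 4p_y)/p_x.
Discretionary income = 240 − 5·9 − 4·14.02 = 138.92; x* = 5 + 0.5·138.92/9 = 12.7178; y* = 4 + 0.5·138.92/14.02 = 8.9544.
Expenditure on x: 9·12.7178 = 114.46; share = 0.4769.

share on x = 0.4769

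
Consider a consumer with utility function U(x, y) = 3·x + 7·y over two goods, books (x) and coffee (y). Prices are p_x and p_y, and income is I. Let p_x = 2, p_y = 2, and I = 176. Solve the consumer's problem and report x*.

x* = 0

Linear utility — the consumer picks whichever good has higher MU/price: 3/2 = 1.5 vs 7/2 = 3.5.
y gives more utility per dollar, so spend all income on y: y* = I/p_y, x* = 0.
Numerically: x* = 0, y* = 88.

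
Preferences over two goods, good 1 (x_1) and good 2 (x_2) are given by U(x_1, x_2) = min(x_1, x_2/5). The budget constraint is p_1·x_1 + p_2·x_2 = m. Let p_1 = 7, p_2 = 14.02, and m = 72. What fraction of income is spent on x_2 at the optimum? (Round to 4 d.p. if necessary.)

share on x_2 = 0.9092

Leontief preferences: the optimum is at the kink where x_1/1 = x_2/5, i.e. x_2 = 5·x_1.
Budget: p_1·x_1 + p_2·5·x_1 = m, so (p_1 + 5·p_2)·x_1 = m.
Demand: x_1*(p_1,p_2,m) = m/(p_1 + 5·p_2), x_2* = 5·m/(p_1 + 5·p_2).
Here 7 + 5·14.02 = 77.1, giving x_1* = 0.9339 and x_2* = 4.6693.
Expenditure on x_2: 14.02·4.6693 = 65.463; share = 0.9092.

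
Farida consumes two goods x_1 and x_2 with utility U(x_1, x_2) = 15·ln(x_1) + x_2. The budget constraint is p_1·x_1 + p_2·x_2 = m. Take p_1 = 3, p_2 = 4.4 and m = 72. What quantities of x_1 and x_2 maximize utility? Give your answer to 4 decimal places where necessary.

So x_1*(p_1,p_2) = 15·p_2/p_1, independent of income; and x_2* = (m − 15·p_2)/p_2.
At the given prices: x_1* = 15·4.4/3 = 22, and x_2* = 1.3636.

x_1* = 22, x_2* = 1.3636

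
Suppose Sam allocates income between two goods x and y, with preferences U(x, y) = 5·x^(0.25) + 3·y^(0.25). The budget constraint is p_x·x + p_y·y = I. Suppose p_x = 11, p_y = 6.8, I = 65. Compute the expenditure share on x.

share on x = 0.6273

MRS = MU_x/MU_y = (5/3)·(y/x)^(0.75). Set equal to p_x/p_y.
Solve for the ratio: y/x = [(3/5)·p_x/p_y]^(4/3).
With the ratio pinned down, the budget gives x* = I/(p_x + p_y·(y/x)) and y* = (y/x)·x*.
Numerically y/x = 0.960978, so x* = 65/(11 + 6.8·0.960978) = 3.7069 and y* = 0.960978·3.7069 = 3.5623.
Expenditure on x: 11·3.7069 = 40.7764; share = 0.6273.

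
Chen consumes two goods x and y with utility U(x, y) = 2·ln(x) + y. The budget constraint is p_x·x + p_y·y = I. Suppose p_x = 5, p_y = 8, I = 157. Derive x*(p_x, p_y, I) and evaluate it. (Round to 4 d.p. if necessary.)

x* = 3.2

At the given prices: x* = 2·8/5 = 3.2.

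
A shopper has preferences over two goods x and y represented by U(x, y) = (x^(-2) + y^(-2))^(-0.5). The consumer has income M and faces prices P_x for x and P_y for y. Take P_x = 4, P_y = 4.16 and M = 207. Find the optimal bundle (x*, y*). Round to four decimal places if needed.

x* = 25.5367, y* = 25.2051

From the CES first-order condition, (y/x)^(3) = P_x/P_y.
Hence y/x = (P_x/P_y)^(1/(3)), i.e. raised to the 1/3 power.
Substitute y = (y/x)·x into the budget: x* = M/(P_x + P_y·(y/x)).
Numerically y/x = 0.987012, so x* = 207/(4 + 4.16·0.987012) = 25.5367 and y* = 0.987012·25.5367 = 25.2051.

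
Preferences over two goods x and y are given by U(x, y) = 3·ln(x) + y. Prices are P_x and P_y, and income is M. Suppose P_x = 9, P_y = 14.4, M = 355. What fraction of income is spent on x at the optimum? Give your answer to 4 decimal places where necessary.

MU_x = 3/x, MU_y = 1. Tangency: 3/x = P_x/P_y.
So x*(P_x,P_y) = 3·P_y/P_x, independent of income; and y* = (M − 3·P_y)/P_y.
At the given prices: x* = 3·14.4/9 = 4.8, and y* = 21.6528.
Expenditure on x: 9·4.8 = 43.2; share = 0.1217.

share on x = 0.1217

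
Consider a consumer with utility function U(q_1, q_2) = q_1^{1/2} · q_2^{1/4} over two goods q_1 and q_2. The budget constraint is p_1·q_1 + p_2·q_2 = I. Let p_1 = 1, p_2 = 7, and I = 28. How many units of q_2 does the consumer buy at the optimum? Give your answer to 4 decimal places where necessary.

q_2* = 1.3333

Demand: q_1*(p_1,p_2,I) = 2/3·I/p_1 and q_2* = 1/3·I/p_2.
At p_1=1, p_2=7, I=28: q_2* = 1/3·28/7 = 1.3333.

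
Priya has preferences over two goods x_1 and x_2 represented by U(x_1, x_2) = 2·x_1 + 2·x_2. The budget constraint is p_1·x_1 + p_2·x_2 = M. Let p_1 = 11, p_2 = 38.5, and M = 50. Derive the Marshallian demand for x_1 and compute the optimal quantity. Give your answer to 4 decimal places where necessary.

x_1* = 4.5455

Linear utility — the consumer picks whichever good has higher MU/price: 2/11 = 0.1818 vs 2/38.5 = 0.0519.
x_1 gives more utility per dollar, so spend all income on x_1: x_1* = M/p_1, x_2* = 0.
Numerically: x_1* = 4.5455, x_2* = 0.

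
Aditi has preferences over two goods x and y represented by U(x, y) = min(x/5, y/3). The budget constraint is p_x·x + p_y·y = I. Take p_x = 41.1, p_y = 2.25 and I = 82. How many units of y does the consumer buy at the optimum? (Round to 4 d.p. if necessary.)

y* = 1.159

With perfect complements, no substitution: consume in ratio x:y = 5:3.
Budget: p_x·x + p_y·(3/5)·x = I, so (5·p_x + 3·p_y)·x = 5·I.
Demand: x*(p_x,p_y,I) = 5·I/(5·p_x + 3·p_y), y* = 3·I/(5·p_x + 3·p_y).
Here 5·41.1 + 3·2.25 = 212.25, giving y* = 1.159.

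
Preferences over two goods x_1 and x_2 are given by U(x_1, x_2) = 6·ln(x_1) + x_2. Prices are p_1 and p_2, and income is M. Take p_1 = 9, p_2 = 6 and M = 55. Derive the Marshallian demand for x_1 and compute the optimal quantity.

Set MRS = p_1/p_2: (6/x_1)/1 = p_1/p_2.
So x_1*(p_1,p_2) = 6·p_2/p_1, independent of income; and x_2* = (M − 6·p_2)/p_2.
At the given prices: x_1* = 6·6/9 = 4.

x_1* = 4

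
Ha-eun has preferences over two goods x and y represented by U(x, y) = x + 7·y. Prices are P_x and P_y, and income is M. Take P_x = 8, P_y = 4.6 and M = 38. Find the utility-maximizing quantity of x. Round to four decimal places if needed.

Linear utility — the consumer picks whichever good has higher MU/price: 1/8 = 0.125 vs 7/4.6 = 1.5217.
y gives more utility per dollar, so spend all income on y: y* = M/P_y, x* = 0.
Numerically: x* = 0, y* = 8.2609.

x* = 0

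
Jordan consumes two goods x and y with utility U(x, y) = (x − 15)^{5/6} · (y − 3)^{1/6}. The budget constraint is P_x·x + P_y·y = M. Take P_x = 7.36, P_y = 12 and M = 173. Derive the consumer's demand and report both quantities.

Let x' = x−15, y' = y−3. MRS = 5·y'/x' = P_x/P_y.
After buying the subsistence bundle (15, 3), a share 5/6 of the remaining income goes to x: x* = 15 + 5/6·(M − 15P_x − 3P_y)/P_x.
Discretionary income = 173 − 15·7.36 − 3·12 = 26.6; x* = 15 + 5/6·26.6/7.36 = 18.0118; y* = 3 + 1/6·26.6/12 = 3.3694.

x* = 18.0118, y* = 3.3694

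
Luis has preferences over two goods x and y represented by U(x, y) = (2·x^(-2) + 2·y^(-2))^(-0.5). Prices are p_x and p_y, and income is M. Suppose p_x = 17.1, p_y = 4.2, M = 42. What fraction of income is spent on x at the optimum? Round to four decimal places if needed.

share on x = 0.7183

Numerically y/x = 1.596794, so x* = 42/(17.1 + 4.2·1.596794) = 1.7642 and y* = 1.596794·1.7642 = 2.8171.
Expenditure on x: 17.1·1.7642 = 30.1682; share = 0.7183.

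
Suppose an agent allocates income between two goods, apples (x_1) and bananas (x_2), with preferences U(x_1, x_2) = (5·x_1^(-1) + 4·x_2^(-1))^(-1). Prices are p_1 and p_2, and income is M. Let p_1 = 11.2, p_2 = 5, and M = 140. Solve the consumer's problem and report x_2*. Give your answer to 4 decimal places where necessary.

x_2* = 10.4739

From the CES first-order condition, (5/4)·(x_2/x_1)^(2) = p_1/p_2.
Hence x_2/x_1 = ((4/5)·p_1/p_2)^(1/(2)), i.e. raised to the 0.5 power.
With the ratio pinned down, the budget gives x_1* = M/(p_1 + p_2·(x_2/x_1)) and x_2* = (x_2/x_1)·x_1*.
Numerically x_2/x_1 = 1.338656, so x_1* = 140/(11.2 + 5·1.338656) = 7.8242 and x_2* = 1.338656·7.8242 = 10.4739.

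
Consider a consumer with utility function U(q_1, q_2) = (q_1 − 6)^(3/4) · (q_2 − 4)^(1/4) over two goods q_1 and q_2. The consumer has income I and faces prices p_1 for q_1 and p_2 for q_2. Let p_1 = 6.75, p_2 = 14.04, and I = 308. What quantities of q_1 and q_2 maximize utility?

MRS = 3·(q_2−4)/(q_1−6). Tangency with p_1/p_2 gives q_2−4 = (1/3)·(p_1/p_2)·(q_1−6).
Substituting into the budget: q_1* = 6 + 0.75·(I − 6·p_1 − 4·p_2)/p_1, and q_2* = 4 + 0.25·(…)/p_2.
Discretionary income = 308 − 6·6.75 − 4·14.04 = 211.34; q_1* = 6 + 0.75·211.34/6.75 = 29.4822; q_2* = 4 + 0.25·211.34/14.04 = 7.7632.

q_1* = 29.4822, q_2* = 7.7632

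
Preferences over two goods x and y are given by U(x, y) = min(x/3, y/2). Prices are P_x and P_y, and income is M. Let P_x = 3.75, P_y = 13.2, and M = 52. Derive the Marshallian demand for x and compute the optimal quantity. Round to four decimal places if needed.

With perfect complements, no substitution: consume in ratio x:y = 3:2.
Budget: P_x·x + P_y·(2/3)·x = M, so (3·P_x + 2·P_y)·x = 3·M.
Demand: x*(P_x,P_y,M) = 3·M/(3·P_x + 2·P_y), y* = 2·M/(3·P_x + 2·P_y).
Here 3·3.75 + 2·13.2 = 37.65, giving x* = 4.1434.

x* = 4.1434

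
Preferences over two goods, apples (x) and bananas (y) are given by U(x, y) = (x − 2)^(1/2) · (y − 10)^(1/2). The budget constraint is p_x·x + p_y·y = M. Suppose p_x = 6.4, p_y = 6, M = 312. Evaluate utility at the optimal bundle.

Let x' = x−2, y' = y−10. MRS = y'/x' = p_x/p_y.
Substituting into the budget: x* = 2 + 0.5·(M − 2·p_x − 10·p_y)/p_x, and y* = 10 + 0.5·(…)/p_y.
Discretionary income = 312 − 2·6.4 − 10·6 = 239.2; x* = 2 + 0.5·239.2/6.4 = 20.6875; y* = 10 + 0.5·239.2/6 = 29.9333.
Utility at the optimum: U(20.6875, 29.9333) = 19.3004.

V = 19.3004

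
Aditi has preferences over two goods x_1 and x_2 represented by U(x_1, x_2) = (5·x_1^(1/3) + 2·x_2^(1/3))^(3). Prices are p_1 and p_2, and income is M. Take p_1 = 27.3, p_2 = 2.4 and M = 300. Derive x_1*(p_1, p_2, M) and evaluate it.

From the CES first-order condition, (5/2)·(x_2/x_1)^(2/3) = p_1/p_2.
Hence x_2/x_1 = ((2/5)·p_1/p_2)^(1/(2/3)), i.e. raised to the 1.5 power.
With the ratio pinned down, the budget gives x_1* = M/(p_1 + p_2·(x_2/x_1)) and x_2* = (x_2/x_1)·x_1*.
Numerically x_2/x_1 = 9.705482, so x_1* = 300/(27.3 + 2.4·9.705482) = 5.9297.

x_1* = 5.9297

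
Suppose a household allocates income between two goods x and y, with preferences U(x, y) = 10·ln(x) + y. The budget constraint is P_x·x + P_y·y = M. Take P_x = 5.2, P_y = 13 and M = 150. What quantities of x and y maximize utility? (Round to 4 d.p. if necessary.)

x* = 25, y* = 1.5385

MU_x = 10/x, MU_y = 1. Tangency: 10/x = P_x/P_y.
So x*(P_x,P_y) = 10·P_y/P_x, independent of income; and y* = (M − 10·P_y)/P_y.
At the given prices: x* = 10·13/5.2 = 25, and y* = 1.5385.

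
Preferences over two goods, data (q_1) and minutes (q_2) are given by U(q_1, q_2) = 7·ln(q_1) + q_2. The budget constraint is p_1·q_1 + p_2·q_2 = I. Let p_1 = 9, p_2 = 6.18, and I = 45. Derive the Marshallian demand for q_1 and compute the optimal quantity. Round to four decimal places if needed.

q_1* = 4.8067

MU_q_1 = 7/q_1, MU_q_2 = 1. Tangency: 7/q_1 = p_1/p_2.
So q_1*(p_1,p_2) = 7·p_2/p_1, independent of income; and q_2* = (I − 7·p_2)/p_2.
At the given prices: q_1* = 7·6.18/9 = 4.8067.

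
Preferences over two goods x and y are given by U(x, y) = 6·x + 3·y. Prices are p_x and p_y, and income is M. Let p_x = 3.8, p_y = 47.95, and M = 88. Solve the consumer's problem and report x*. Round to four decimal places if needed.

Perfect substitutes: compare marginal utility per dollar. 6/p_x vs 3/p_y → 1.5789 vs 0.0626.
x gives more utility per dollar, so spend all income on x: x* = M/p_x, y* = 0.
Numerically: x* = 23.1579, y* = 0.

x* = 23.1579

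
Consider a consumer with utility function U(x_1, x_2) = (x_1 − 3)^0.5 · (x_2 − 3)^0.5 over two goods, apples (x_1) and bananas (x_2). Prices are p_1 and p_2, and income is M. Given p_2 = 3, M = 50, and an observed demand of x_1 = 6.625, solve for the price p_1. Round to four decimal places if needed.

p_1 = 4

This is Cobb-Douglas in (x_1−3, x_2−3): tangency gives 0.5·p_2·(x_2−3) = 0.5·p_1·(x_1−3).
Substituting into the budget: x_1* = 3 + 0.5·(M − 3·p_1 − 3·p_2)/p_1, and x_2* = 3 + 0.5·(…)/p_2.
Set x_1* = 6.625 in the demand function and solve for p_1: p_1 = 4.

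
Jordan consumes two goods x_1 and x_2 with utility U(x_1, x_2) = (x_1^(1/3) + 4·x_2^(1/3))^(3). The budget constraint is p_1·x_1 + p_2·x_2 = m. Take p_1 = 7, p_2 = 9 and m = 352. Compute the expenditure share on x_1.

Substitute x_2 = (x_2/x_1)·x_1 into the budget: x_1* = m/(p_1 + p_2·(x_2/x_1)).
Numerically x_2/x_1 = 5.487484, so x_1* = 352/(7 + 9·5.487484) = 6.2425 and x_2* = 5.487484·6.2425 = 34.2558.
Expenditure on x_1: 7·6.2425 = 43.6977; share = 0.1241.

share on x_1 = 0.1241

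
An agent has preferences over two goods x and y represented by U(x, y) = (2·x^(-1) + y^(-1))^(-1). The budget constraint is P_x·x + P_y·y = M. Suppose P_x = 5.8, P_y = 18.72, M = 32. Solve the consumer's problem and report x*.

With the ratio pinned down, the budget gives x* = M/(P_x + P_y·(y/x)) and y* = (y/x)·x*.
Numerically y/x = 0.393592, so x* = 32/(5.8 + 18.72·0.393592) = 2.4301.

x* = 2.4301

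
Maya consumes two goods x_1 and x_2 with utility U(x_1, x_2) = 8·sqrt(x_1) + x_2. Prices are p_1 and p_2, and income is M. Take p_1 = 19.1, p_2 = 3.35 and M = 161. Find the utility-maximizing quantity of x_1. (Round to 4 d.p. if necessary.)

x_1* = 0.4922

Set MRS = p_1/p_2: 4·x_1^(−1/2) = p_1/p_2.
Solve: √x_1 = 4·p_2/p_1, so x_1*(p_1,p_2) = (4·p_2/p_1)², and x_2* = (M − p_1·x_1*)/p_2.
Plugging in: x_1* = (4·3.35/19.1)² = 0.4922.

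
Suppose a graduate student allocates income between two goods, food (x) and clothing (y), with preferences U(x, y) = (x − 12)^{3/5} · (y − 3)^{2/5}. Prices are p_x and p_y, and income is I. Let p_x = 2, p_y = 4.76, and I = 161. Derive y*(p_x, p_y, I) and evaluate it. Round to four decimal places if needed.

Let x' = x−12, y' = y−3. MRS = (3/2)·y'/x' = p_x/p_y.
Substituting into the budget: x* = 12 + 0.6·(I − 12·p_x − 3·p_y)/p_x, and y* = 3 + 0.4·(…)/p_y.
Discretionary income = 161 − 12·2 − 3·4.76 = 122.72; y* = 3 + 0.4·122.72/4.76 = 13.3126.

y* = 13.3126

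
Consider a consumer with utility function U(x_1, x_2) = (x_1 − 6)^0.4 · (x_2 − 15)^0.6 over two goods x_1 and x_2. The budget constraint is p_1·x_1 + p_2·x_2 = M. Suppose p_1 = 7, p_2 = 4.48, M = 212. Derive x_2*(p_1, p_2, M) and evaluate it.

x_2* = 28.7679

MRS = (2/3)·(x_2−15)/(x_1−6). Tangency with p_1/p_2 gives x_2−15 = (3/2)·(p_1/p_2)·(x_1−6).
After buying the subsistence bundle (6, 15), a share 0.4 of the remaining income goes to x_1: x_1* = 6 + 0.4·(M − 6p_1 − 15p_2)/p_1.
Discretionary income = 212 − 6·7 − 15·4.48 = 102.8; x_2* = 15 + 0.6·102.8/4.48 = 28.7679.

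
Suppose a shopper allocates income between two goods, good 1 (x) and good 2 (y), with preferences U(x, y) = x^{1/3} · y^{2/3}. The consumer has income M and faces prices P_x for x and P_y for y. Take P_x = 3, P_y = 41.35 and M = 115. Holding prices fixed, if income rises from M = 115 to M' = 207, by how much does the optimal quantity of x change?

The MRS is (1/2)·y/x. Set MRS = P_x/P_y.
So 1/3·P_y·y = 2/3·P_x·x; combined with the budget, a share 1/3 of income goes to x.
Demand: x*(P_x,P_y,M) = 1/3·M/P_x and y* = 2/3·M/P_y.
At P_x=3, P_y=41.35, M=115: x* = 1/3·115/3 = 12.7778.
At M' = 207: x* = 23. Change: 23 − 12.7778 = 10.2222.

Δx* = 10.2222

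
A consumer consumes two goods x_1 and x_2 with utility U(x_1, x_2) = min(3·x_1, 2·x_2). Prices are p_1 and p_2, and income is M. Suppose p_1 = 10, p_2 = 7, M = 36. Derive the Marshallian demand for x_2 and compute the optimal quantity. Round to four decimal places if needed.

x_2* = 2.6341

Leontief preferences: the optimum is at the kink where x_1/2 = x_2/3, i.e. x_2 = (3/2)·x_1.
Budget: p_1·x_1 + p_2·(3/2)·x_1 = M, so (2·p_1 + 3·p_2)·x_1 = 2·M.
Demand: x_1*(p_1,p_2,M) = 2·M/(2·p_1 + 3·p_2), x_2* = 3·M/(2·p_1 + 3·p_2).
Here 2·10 + 3·7 = 41, giving x_2* = 2.6341.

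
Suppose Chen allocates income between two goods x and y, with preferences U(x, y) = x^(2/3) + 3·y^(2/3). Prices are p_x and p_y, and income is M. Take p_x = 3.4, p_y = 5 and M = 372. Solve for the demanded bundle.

From the CES first-order condition, (1/3)·(y/x)^(1/3) = p_x/p_y.
Hence y/x = (3·p_x/p_y)^(1/(1/3)), i.e. raised to the 3 power.
Substitute y = (y/x)·x into the budget: x* = M/(p_x + p_y·(y/x)).
Numerically y/x = 8.489664, so x* = 372/(3.4 + 5·8.489664) = 8.1137 and y* = 8.489664·8.1137 = 68.8827.

x* = 8.1137, y* = 68.8827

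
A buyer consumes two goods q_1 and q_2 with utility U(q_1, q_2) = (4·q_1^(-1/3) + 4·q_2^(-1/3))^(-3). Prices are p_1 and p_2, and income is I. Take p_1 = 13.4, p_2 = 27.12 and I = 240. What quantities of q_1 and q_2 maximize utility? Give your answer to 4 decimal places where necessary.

MRS = MU_q_1/MU_q_2 = (q_2/q_1)^(4/3). Set equal to p_1/p_2.
Hence q_2/q_1 = (p_1/p_2)^(1/(4/3)), i.e. raised to the 0.75 power.
Substitute q_2 = (q_2/q_1)·q_1 into the budget: q_1* = I/(p_1 + p_2·(q_2/q_1)).
Numerically q_2/q_1 = 0.589334, so q_1* = 240/(13.4 + 27.12·0.589334) = 8.1681 and q_2* = 0.589334·8.1681 = 4.8137.

q_1* = 8.1681, q_2* = 4.8137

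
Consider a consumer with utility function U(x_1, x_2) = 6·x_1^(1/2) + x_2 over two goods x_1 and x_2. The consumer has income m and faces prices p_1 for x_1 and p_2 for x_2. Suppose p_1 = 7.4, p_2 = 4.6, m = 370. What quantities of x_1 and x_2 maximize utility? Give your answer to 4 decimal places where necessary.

x_1* = 3.4777, x_2* = 74.8402

MU_x_1 = 3/√x_1, MU_x_2 = 1. Tangency: 3/√x_1 = p_1/p_2.
Solve: √x_1 = 3·p_2/p_1, so x_1*(p_1,p_2) = (3·p_2/p_1)², and x_2* = (m − p_1·x_1*)/p_2.
Plugging in: x_1* = (3·4.6/7.4)² = 3.4777, x_2* = 74.8402.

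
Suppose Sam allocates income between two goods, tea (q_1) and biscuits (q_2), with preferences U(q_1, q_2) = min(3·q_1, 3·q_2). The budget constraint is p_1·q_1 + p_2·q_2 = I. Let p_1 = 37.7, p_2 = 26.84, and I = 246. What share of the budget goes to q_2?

With perfect complements, no substitution: consume in ratio q_1:q_2 = 3:3.
Budget: p_1·q_1 + p_2·q_1 = I, so (3·p_1 + 3·p_2)·q_1 = 3·I.
Demand: q_1*(p_1,p_2,I) = 3·I/(3·p_1 + 3·p_2), q_2* = 3·I/(3·p_1 + 3·p_2).
Here 3·37.7 + 3·26.84 = 193.62, giving q_1* = 3.8116 and q_2* = 3.8116.
Expenditure on q_2: 26.84·3.8116 = 102.3031; share = 0.4159.

share on q_2 = 0.4159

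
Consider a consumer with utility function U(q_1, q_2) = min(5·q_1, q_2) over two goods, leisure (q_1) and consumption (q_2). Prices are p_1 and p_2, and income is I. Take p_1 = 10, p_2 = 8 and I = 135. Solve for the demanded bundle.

Leontief preferences: the optimum is at the kink where q_1/1 = q_2/5, i.e. q_2 = 5·q_1.
Budget: p_1·q_1 + p_2·5·q_1 = I, so (p_1 + 5·p_2)·q_1 = I.
Demand: q_1*(p_1,p_2,I) = I/(p_1 + 5·p_2), q_2* = 5·I/(p_1 + 5·p_2).
Here 10 + 5·8 = 50, giving q_1* = 2.7 and q_2* = 13.5.

q_1* = 2.7, q_2* = 13.5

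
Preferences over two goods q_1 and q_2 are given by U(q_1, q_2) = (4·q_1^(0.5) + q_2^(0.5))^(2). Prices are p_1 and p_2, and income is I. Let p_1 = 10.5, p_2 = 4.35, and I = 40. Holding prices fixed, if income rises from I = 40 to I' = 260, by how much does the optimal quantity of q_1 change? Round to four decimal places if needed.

Δq_1* = 18.2058

From the CES first-order condition, 4·(q_2/q_1)^(0.5) = p_1/p_2.
Solve for the ratio: q_2/q_1 = [(1/4)·p_1/p_2]^(2).
With the ratio pinned down, the budget gives q_1* = I/(p_1 + p_2·(q_2/q_1)) and q_2* = (q_2/q_1)·q_1*.
Numerically q_2/q_1 = 0.36415, so q_1* = 40/(10.5 + 4.35·0.36415) = 3.3101.
At I' = 260: q_1* = 21.516. Change: 21.516 − 3.3101 = 18.2058.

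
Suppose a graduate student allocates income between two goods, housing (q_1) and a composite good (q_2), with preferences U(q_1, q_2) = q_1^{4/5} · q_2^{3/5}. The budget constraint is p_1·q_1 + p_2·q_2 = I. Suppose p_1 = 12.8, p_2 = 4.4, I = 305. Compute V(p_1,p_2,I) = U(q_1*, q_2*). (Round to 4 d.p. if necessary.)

V = 61.7965

Tangency: MRS = (4/3)·q_2/q_1 = p_1/p_2.
Rearranging, p_2·q_2 = (3/4)·p_1·q_1. Substituting into the budget gives p_1·q_1·(1 + (3/4)) = I.
Demand: q_1*(p_1,p_2,I) = 4/7·I/p_1 and q_2* = 3/7·I/p_2.
At p_1=12.8, p_2=4.4, I=305: q_1* = 4/7·305/12.8 = 13.6161, q_2* = 29.7078.
Utility at the optimum: U(13.6161, 29.7078) = 61.7965.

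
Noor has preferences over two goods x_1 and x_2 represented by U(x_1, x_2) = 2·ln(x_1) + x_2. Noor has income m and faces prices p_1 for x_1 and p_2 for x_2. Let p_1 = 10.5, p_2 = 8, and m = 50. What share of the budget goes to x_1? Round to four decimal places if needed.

MU_x_1 = 2/x_1, MU_x_2 = 1. Tangency: 2/x_1 = p_1/p_2.
So x_1*(p_1,p_2) = 2·p_2/p_1, independent of income; and x_2* = (m − 2·p_2)/p_2.
At the given prices: x_1* = 2·8/10.5 = 1.5238, and x_2* = 4.25.
Expenditure on x_1: 10.5·1.5238 = 16; share = 0.32.

share on x_1 = 0.32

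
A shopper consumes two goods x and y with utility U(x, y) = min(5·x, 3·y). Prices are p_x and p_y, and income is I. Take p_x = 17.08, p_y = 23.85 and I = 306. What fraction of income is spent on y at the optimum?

share on y = 0.6995

Leontief preferences: the optimum is at the kink where x/3 = y/5, i.e. y = (5/3)·x.
Budget: p_x·x + p_y·(5/3)·x = I, so (3·p_x + 5·p_y)·x = 3·I.
Demand: x*(p_x,p_y,I) = 3·I/(3·p_x + 5·p_y), y* = 5·I/(3·p_x + 5·p_y).
Here 3·17.08 + 5·23.85 = 170.49, giving x* = 5.3845 and y* = 8.9741.
Expenditure on y: 23.85·8.9741 = 214.0331; share = 0.6995.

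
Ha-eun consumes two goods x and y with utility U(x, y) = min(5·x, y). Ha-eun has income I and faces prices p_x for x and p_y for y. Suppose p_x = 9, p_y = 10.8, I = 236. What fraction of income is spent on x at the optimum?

share on x = 0.1429

With perfect complements, no substitution: consume in ratio x:y = 1:5.
Budget: p_x·x + p_y·5·x = I, so (p_x + 5·p_y)·x = I.
Demand: x*(p_x,p_y,I) = I/(p_x + 5·p_y), y* = 5·I/(p_x + 5·p_y).
Here 9 + 5·10.8 = 63, giving x* = 3.746 and y* = 18.7302.
Expenditure on x: 9·3.746 = 33.7143; share = 0.1429.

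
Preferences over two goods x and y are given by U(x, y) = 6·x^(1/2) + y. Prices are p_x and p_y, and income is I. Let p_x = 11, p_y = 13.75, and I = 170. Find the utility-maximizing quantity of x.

x* = 14.0625

Utility is quasi-linear in y; the FOC for x is 3/√x = p_x/p_y.
Thus x* = (3·p_y/p_x)² — independent of I — with the rest of income spent on y.
Plugging in: x* = (3·13.75/11)² = 14.0625.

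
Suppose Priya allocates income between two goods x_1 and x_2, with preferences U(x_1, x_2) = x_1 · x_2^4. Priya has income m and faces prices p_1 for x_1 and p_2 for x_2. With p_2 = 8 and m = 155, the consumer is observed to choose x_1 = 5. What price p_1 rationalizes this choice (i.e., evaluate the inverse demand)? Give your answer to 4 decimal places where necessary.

MU_x_1/MU_x_2 = (x_2)/(4·x_1); tangency sets this equal to p_1/p_2.
So p_2·x_2 = 4·p_1·x_1; combined with the budget, a share 0.2 of income goes to x_1.
Demand: x_1*(p_1,p_2,m) = 0.2·m/p_1 and x_2* = 0.8·m/p_2.
Set x_1* = 5 in the demand function and solve for p_1: p_1 = 6.2.

p_1 = 6.2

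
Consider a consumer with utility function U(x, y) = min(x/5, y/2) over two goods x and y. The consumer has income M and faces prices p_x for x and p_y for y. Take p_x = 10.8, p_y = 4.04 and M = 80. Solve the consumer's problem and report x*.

x* = 6.4433

Leontief preferences: the optimum is at the kink where x/5 = y/2, i.e. y = (2/5)·x.
Budget: p_x·x + p_y·(2/5)·x = M, so (5·p_x + 2·p_y)·x = 5·M.
Demand: x*(p_x,p_y,M) = 5·M/(5·p_x + 2·p_y), y* = 2·M/(5·p_x + 2·p_y).
Here 5·10.8 + 2·4.04 = 62.08, giving x* = 6.4433.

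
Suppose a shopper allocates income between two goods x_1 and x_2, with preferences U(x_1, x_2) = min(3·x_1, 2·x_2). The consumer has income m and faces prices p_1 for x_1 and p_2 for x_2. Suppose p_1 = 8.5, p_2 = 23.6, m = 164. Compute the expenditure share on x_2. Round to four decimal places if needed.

share on x_2 = 0.8064

Leontief preferences: the optimum is at the kink where x_1/2 = x_2/3, i.e. x_2 = (3/2)·x_1.
Budget: p_1·x_1 + p_2·(3/2)·x_1 = m, so (2·p_1 + 3·p_2)·x_1 = 2·m.
Demand: x_1*(p_1,p_2,m) = 2·m/(2·p_1 + 3·p_2), x_2* = 3·m/(2·p_1 + 3·p_2).
Here 2·8.5 + 3·23.6 = 87.8, giving x_1* = 3.7358 and x_2* = 5.6036.
Expenditure on x_2: 23.6·5.6036 = 132.246; share = 0.8064.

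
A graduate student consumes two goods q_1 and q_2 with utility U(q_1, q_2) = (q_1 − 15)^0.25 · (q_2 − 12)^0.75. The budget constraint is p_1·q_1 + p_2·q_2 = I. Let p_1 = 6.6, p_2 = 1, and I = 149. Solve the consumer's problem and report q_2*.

This is Cobb-Douglas in (q_1−15, q_2−12): tangency gives 0.25·p_2·(q_2−12) = 0.75·p_1·(q_1−15).
After buying the subsistence bundle (15, 12), a share 0.25 of the remaining income goes to q_1: q_1* = 15 + 0.25·(I − 15p_1 − 12p_2)/p_1.
Discretionary income = 149 − 15·6.6 − 12·1 = 38; q_2* = 12 + 0.75·38/1 = 40.5.

q_2* = 40.5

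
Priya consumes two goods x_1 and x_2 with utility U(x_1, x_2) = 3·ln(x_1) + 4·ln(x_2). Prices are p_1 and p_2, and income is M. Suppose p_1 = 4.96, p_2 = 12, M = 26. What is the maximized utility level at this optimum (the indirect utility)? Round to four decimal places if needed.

Tangency: MRS = (3/4)·x_2/x_1 = p_1/p_2.
So 3·p_2·x_2 = 4·p_1·x_1; combined with the budget, a share 3/7 of income goes to x_1.
Demand: x_1*(p_1,p_2,M) = 3/7·M/p_1 and x_2* = 4/7·M/p_2.
At p_1=4.96, p_2=12, M=26: x_1* = 3/7·26/4.96 = 2.2465, x_2* = 1.2381.
Utility at the optimum: U(2.2465, 1.2381) = 3.2825.

V = 3.2825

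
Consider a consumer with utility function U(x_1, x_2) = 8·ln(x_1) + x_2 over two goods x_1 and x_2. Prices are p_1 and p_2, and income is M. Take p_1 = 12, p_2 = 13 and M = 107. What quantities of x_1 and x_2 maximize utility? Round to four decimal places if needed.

x_1* = 8.6667, x_2* = 0.2308

So x_1*(p_1,p_2) = 8·p_2/p_1, independent of income; and x_2* = (M − 8·p_2)/p_2.
At the given prices: x_1* = 8·13/12 = 8.6667, and x_2* = 0.2308.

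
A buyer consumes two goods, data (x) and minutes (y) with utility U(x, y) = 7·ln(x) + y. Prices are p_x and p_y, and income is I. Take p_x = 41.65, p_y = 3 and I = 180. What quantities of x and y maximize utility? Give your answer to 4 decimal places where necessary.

x* = 0.5042, y* = 53

Set MRS = p_x/p_y: (7/x)/1 = p_x/p_y.
So x*(p_x,p_y) = 7·p_y/p_x, independent of income; and y* = (I − 7·p_y)/p_y.
At the given prices: x* = 7·3/41.65 = 0.5042, and y* = 53.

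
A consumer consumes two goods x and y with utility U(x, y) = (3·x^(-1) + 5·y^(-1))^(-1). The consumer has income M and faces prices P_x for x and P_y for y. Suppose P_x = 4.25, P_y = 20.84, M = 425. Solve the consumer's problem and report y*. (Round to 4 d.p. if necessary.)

y* = 15.1085

From the CES first-order condition, (3/5)·(y/x)^(2) = P_x/P_y.
Solve for the ratio: y/x = [(5/3)·P_x/P_y]^(0.5).
Substitute y = (y/x)·x into the budget: x* = M/(P_x + P_y·(y/x)).
Numerically y/x = 0.583002, so x* = 425/(4.25 + 20.84·0.583002) = 25.915 and y* = 0.583002·25.915 = 15.1085.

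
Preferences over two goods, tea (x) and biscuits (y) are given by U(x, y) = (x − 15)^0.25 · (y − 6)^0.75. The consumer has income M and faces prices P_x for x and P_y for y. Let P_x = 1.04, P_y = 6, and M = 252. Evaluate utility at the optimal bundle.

V = 29.499

MRS = (1/3)·(y−6)/(x−15). Tangency with P_x/P_y gives y−6 = 3·(P_x/P_y)·(x−15).
After buying the subsistence bundle (15, 6), a share 0.25 of the remaining income goes to x: x* = 15 + 0.25·(M − 15P_x − 6P_y)/P_x.
Discretionary income = 252 − 15·1.04 − 6·6 = 200.4; x* = 15 + 0.25·200.4/1.04 = 63.1731; y* = 6 + 0.75·200.4/6 = 31.05.
Utility at the optimum: U(63.1731, 31.05) = 29.499.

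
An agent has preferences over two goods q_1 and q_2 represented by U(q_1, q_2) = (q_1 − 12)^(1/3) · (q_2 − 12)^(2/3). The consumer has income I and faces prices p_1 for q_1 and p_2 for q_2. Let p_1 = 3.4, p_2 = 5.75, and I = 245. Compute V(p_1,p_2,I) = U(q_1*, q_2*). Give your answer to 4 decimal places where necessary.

Discretionary income = 245 − 12·3.4 − 12·5.75 = 135.2; q_1* = 12 + 1/3·135.2/3.4 = 25.2549; q_2* = 12 + 2/3·135.2/5.75 = 27.6754.
Utility at the optimum: U(25.2549, 27.6754) = 14.823.

V = 14.823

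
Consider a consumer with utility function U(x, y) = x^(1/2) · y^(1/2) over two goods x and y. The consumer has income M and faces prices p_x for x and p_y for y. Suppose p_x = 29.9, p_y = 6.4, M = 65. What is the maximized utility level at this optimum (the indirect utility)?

The MRS is y/x. Set MRS = p_x/p_y.
Rearranging, p_y·y = p_x·x. Substituting into the budget gives p_x·x·(1 + 1) = M.
Demand: x*(p_x,p_y,M) = 0.5·M/p_x and y* = 0.5·M/p_y.
At p_x=29.9, p_y=6.4, M=65: x* = 0.5·65/29.9 = 1.087, y* = 5.0781.
Utility at the optimum: U(1.087, 5.0781) = 2.3494.

V = 2.3494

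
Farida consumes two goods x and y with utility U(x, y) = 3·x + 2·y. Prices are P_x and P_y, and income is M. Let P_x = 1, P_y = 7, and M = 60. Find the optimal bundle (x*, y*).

Linear utility — the consumer picks whichever good has higher MU/price: 3/1 = 3 vs 2/7 = 0.2857.
x gives more utility per dollar, so spend all income on x: x* = M/P_x, y* = 0.
Numerically: x* = 60, y* = 0.

x* = 60, y* = 0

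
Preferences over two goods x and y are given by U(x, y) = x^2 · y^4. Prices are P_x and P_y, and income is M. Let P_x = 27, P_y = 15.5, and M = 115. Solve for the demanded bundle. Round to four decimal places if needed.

x* = 1.4198, y* = 4.9462

At P_x=27, P_y=15.5, M=115: x* = 1/3·115/27 = 1.4198, y* = 4.9462.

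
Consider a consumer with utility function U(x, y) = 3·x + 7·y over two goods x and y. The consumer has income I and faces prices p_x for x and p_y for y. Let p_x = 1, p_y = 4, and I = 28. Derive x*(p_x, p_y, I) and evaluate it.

x gives more utility per dollar, so spend all income on x: x* = I/p_x, y* = 0.
Numerically: x* = 28, y* = 0.

x* = 28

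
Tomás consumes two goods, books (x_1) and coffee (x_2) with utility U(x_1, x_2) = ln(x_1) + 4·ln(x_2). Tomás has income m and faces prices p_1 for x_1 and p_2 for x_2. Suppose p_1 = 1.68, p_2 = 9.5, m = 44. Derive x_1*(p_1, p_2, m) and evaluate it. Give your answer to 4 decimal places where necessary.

Tangency: MRS = (1/4)·x_2/x_1 = p_1/p_2.
So p_2·x_2 = 4·p_1·x_1; combined with the budget, a share 0.2 of income goes to x_1.
Demand: x_1*(p_1,p_2,m) = 0.2·m/p_1 and x_2* = 0.8·m/p_2.
At p_1=1.68, p_2=9.5, m=44: x_1* = 0.2·44/1.68 = 5.2381.

x_1* = 5.2381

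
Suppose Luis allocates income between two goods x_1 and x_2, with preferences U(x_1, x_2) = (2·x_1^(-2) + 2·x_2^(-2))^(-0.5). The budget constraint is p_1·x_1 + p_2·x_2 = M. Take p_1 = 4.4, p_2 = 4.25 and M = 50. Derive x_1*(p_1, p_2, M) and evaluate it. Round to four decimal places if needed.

x_1* = 5.7475

Numerically x_2/x_1 = 1.011629, so x_1* = 50/(4.4 + 4.25·1.011629) = 5.7475.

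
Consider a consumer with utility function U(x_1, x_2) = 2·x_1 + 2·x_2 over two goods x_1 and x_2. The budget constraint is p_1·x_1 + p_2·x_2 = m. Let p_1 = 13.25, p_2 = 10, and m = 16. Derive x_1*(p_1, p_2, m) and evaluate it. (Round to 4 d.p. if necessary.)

Perfect substitutes: compare marginal utility per dollar. 2/p_1 vs 2/p_2 → 0.1509 vs 0.2.
x_2 gives more utility per dollar, so spend all income on x_2: x_2* = m/p_2, x_1* = 0.
Numerically: x_1* = 0, x_2* = 1.6.

x_1* = 0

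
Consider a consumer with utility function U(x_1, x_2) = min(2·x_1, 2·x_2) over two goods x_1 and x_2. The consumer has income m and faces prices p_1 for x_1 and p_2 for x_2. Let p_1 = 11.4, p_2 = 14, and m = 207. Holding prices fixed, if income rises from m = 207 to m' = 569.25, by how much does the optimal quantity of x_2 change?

Leontief preferences: the optimum is at the kink where x_1/2 = x_2/2, i.e. x_2 = x_1.
Budget: p_1·x_1 + p_2·x_1 = m, so (2·p_1 + 2·p_2)·x_1 = 2·m.
Demand: x_1*(p_1,p_2,m) = 2·m/(2·p_1 + 2·p_2), x_2* = 2·m/(2·p_1 + 2·p_2).
Here 2·11.4 + 2·14 = 50.8, giving x_2* = 8.1496.
At m' = 569.25: x_2* = 22.4114. Change: 22.4114 − 8.1496 = 14.2618.

Δx_2* = 14.2618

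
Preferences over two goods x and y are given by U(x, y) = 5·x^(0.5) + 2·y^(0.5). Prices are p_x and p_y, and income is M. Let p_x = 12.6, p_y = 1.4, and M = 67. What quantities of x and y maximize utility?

MRS = MU_x/MU_y = (5/2)·(y/x)^(0.5). Set equal to p_x/p_y.
Solve for the ratio: y/x = [(2/5)·p_x/p_y]^(2).
Substitute y = (y/x)·x into the budget: x* = M/(p_x + p_y·(y/x)).
Numerically y/x = 12.96, so x* = 67/(12.6 + 1.4·12.96) = 2.1793 and y* = 12.96·2.1793 = 28.2436.

x* = 2.1793, y* = 28.2436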